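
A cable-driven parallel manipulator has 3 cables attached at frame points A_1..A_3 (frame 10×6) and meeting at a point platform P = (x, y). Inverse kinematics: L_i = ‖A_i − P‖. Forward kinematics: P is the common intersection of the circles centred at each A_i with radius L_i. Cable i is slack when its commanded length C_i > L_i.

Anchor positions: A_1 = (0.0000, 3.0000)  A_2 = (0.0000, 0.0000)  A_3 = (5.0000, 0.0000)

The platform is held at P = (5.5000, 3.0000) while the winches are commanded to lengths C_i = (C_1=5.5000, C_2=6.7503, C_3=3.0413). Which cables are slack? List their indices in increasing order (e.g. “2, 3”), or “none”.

cable 1: L_1 = ‖A_1−P‖ = 5.5000;  C_1 = 5.5000 → taut
cable 2: L_2 = ‖A_2−P‖ = 6.2650;  C_2 = 6.7503 → slack
cable 3: L_3 = ‖A_3−P‖ = 3.0414;  C_3 = 3.0413 → taut

2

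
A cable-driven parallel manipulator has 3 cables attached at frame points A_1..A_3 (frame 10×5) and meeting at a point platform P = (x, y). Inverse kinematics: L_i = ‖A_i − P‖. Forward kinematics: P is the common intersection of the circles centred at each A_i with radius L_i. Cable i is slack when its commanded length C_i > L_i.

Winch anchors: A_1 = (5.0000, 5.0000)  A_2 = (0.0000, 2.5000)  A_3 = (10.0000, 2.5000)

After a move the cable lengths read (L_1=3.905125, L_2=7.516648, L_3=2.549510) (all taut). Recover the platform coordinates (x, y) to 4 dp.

each cable: (A_i−P)·(A_i−P) = L_i²; let q_i = ‖A_i‖²−L_i²
q_1 = 25.0000+25.0000−15.2500 = 34.7500
row 1: 10.0000x + 5.0000y = 85.0000  (q_2=-50.2500)
row 2: -10.0000x + 5.0000y = -65.0000  (q_3=99.7500)
Cramer on rows 1–2 → x = 7.5000, y = 2.0000

(7.5000, 2.0000)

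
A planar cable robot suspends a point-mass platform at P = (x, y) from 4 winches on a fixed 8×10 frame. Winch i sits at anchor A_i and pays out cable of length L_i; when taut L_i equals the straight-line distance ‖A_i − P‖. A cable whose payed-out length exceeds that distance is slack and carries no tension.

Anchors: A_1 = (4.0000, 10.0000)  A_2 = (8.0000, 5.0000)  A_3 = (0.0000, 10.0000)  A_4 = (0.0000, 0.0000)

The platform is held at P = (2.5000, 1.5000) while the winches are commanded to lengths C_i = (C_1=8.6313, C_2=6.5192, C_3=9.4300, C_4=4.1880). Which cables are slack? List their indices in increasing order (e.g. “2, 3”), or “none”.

3, 4

i=1: geometric 8.6313 vs commanded 8.6313 ⇒ taut
i=2: geometric 6.5192 vs commanded 6.5192 ⇒ taut
i=3: geometric 8.8600 vs commanded 9.4300 ⇒ slack
i=4: geometric 2.9155 vs commanded 4.1880 ⇒ slack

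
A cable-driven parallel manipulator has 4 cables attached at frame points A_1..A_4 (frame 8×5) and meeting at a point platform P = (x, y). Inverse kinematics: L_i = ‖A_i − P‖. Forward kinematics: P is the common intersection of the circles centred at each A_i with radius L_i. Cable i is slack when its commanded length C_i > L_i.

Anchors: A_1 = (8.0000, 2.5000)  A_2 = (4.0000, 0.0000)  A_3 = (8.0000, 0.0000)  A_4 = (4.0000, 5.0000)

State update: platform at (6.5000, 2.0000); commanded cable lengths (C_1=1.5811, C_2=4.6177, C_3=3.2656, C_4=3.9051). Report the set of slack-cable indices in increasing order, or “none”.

2, 3

i=1: geometric 1.5811 vs commanded 1.5811 ⇒ taut
i=2: geometric 3.2016 vs commanded 4.6177 ⇒ slack
i=3: geometric 2.5000 vs commanded 3.2656 ⇒ slack
i=4: geometric 3.9051 vs commanded 3.9051 ⇒ taut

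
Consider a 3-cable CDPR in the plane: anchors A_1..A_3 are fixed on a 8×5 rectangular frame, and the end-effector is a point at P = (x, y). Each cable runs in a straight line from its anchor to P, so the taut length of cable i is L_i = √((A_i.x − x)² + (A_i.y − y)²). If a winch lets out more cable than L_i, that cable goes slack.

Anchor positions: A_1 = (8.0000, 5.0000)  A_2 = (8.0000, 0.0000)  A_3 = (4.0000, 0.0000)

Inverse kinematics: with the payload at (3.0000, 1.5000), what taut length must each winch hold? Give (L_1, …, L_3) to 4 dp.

L_1: Δ = A_1−P = (5.0000, 3.5000) → ‖Δ‖ = √37.2500 = 6.1033
L_2: Δ = A_2−P = (5.0000, -1.5000) → ‖Δ‖ = √27.2500 = 5.2202
L_3: Δ = A_3−P = (1.0000, -1.5000) → ‖Δ‖ = √3.2500 = 1.8028

(6.1033, 5.2202, 1.8028)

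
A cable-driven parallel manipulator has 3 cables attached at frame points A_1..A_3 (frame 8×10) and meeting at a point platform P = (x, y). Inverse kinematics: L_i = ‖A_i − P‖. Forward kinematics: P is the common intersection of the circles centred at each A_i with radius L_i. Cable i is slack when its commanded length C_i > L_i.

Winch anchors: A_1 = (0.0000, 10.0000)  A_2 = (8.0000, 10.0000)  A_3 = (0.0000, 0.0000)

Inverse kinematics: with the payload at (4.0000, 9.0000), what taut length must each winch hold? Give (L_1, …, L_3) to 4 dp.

(4.1231, 4.1231, 9.8489)

L_1 = √((0.0000−4.0000)² + (10.0000−9.0000)²) = 4.1231
L_2 = √((8.0000−4.0000)² + (10.0000−9.0000)²) = 4.1231
L_3 = √((0.0000−4.0000)² + (0.0000−9.0000)²) = 9.8489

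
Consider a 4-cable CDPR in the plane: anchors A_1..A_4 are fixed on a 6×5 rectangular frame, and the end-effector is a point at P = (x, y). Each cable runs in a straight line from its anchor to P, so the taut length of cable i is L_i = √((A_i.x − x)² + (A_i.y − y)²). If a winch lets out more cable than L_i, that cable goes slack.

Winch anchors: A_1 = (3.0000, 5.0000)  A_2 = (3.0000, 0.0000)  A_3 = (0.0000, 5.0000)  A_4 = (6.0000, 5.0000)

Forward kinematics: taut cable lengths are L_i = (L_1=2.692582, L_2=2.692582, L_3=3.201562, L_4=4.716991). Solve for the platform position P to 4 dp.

(2.0000, 2.5000)

circle eqns → linear via eq_j − eq_1; set k_j = A_j·A_j − L_j²
k_1 = 9.0000+25.0000−7.2500 = 26.7500
0.0000·x + 10.0000·y = k_1−k_2 = 25.0000
6.0000·x + 0.0000·y = k_1−k_3 = 12.0000
-6.0000·x + 0.0000·y = k_1−k_4 = -12.0000
solve first two rows → x=2.0000, y=2.5000
check cable 4: ‖A_4−P‖² = 22.2500 ≈ L_4² = 22.2500 ✓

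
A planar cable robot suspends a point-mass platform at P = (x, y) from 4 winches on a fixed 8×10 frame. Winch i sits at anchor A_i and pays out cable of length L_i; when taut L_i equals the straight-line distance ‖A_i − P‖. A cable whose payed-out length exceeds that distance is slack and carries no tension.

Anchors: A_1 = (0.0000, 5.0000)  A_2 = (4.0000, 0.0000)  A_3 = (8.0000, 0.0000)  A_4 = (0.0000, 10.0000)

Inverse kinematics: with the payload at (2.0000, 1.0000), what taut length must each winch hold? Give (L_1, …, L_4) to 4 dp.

(4.4721, 2.2361, 6.0828, 9.2195)

L_1: Δ = A_1−P = (-2.0000, 4.0000) → ‖Δ‖ = √20.0000 = 4.4721
L_2: Δ = A_2−P = (2.0000, -1.0000) → ‖Δ‖ = √5.0000 = 2.2361
L_3: Δ = A_3−P = (6.0000, -1.0000) → ‖Δ‖ = √37.0000 = 6.0828
L_4: Δ = A_4−P = (-2.0000, 9.0000) → ‖Δ‖ = √85.0000 = 9.2195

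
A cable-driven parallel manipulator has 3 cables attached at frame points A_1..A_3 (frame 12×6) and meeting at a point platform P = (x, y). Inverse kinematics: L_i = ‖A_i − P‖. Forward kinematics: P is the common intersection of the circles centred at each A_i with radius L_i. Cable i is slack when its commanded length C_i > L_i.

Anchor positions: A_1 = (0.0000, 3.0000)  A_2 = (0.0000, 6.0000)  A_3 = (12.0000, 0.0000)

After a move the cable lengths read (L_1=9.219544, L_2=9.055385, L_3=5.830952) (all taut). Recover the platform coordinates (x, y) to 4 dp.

(9.0000, 5.0000)

expand ‖A_i−P‖²=L_i² and subtract eq 1 (c_i ≔ ‖A_i‖²−L_i²)
c_1 = 0.0000+9.0000−85.0000 = -76.0000
eq1−eq2 → [0.0000  -6.0000]·P = -30.0000
eq1−eq3 → [-24.0000  6.0000]·P = -186.0000
2×2 solve → P = (9.0000, 5.0000)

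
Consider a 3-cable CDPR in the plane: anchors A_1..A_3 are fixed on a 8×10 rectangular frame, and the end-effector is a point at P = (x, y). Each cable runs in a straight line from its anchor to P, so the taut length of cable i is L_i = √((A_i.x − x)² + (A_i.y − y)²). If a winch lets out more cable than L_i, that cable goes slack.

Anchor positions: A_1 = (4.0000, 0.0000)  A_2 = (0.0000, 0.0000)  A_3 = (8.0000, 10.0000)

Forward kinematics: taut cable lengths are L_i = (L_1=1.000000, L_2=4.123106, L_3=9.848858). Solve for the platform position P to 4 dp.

(4.0000, 1.0000)

each cable: (A_i−P)·(A_i−P) = L_i²; let q_i = ‖A_i‖²−L_i²
q_1 = 16.0000+0.0000−1.0000 = 15.0000
row 1: 8.0000x + 0.0000y = 32.0000  (q_2=-17.0000)
row 2: -8.0000x − 20.0000y = -52.0000  (q_3=67.0000)
Cramer on rows 1–2 → x = 4.0000, y = 1.0000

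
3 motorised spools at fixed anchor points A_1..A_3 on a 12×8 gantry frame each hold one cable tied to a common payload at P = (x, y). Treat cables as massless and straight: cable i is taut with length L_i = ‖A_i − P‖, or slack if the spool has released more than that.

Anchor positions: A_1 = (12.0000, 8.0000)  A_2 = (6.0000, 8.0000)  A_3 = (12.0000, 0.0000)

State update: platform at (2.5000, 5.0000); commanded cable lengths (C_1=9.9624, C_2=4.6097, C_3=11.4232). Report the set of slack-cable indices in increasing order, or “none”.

3

cable 1: L_1 = ‖A_1−P‖ = 9.9624;  C_1 = 9.9624 → taut
cable 2: L_2 = ‖A_2−P‖ = 4.6098;  C_2 = 4.6097 → taut
cable 3: L_3 = ‖A_3−P‖ = 10.7355;  C_3 = 11.4232 → slack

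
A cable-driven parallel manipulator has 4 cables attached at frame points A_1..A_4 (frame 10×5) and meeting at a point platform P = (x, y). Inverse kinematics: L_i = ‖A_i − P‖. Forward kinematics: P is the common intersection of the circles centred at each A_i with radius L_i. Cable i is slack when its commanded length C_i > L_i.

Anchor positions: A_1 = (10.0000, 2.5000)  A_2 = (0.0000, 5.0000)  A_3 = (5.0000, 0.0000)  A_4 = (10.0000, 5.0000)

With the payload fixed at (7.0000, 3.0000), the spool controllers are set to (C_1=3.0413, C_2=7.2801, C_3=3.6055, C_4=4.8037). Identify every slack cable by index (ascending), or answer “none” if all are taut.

4

i=1: geometric 3.0414 vs commanded 3.0413 ⇒ taut
i=2: geometric 7.2801 vs commanded 7.2801 ⇒ taut
i=3: geometric 3.6056 vs commanded 3.6055 ⇒ taut
i=4: geometric 3.6056 vs commanded 4.8037 ⇒ slack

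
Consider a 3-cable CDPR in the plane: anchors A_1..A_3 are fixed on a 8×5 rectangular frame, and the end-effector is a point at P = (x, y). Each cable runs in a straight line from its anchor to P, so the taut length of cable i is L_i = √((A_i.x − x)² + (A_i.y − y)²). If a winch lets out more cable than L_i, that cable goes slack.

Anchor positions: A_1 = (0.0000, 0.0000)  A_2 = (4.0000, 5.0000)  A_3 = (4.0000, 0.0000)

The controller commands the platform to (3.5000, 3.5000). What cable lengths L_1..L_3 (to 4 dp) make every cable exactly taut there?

(4.9497, 1.5811, 3.5355)

L_1: Δ = A_1−P = (-3.5000, -3.5000) → ‖Δ‖ = √24.5000 = 4.9497
L_2: Δ = A_2−P = (0.5000, 1.5000) → ‖Δ‖ = √2.5000 = 1.5811
L_3: Δ = A_3−P = (0.5000, -3.5000) → ‖Δ‖ = √12.5000 = 3.5355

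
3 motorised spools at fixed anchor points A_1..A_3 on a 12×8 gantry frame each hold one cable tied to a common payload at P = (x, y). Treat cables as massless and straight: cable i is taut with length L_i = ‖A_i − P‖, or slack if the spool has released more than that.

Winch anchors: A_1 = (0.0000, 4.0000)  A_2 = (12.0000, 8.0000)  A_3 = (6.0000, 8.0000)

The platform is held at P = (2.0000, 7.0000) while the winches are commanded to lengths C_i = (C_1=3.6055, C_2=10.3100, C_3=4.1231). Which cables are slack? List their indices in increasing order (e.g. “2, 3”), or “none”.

2

i=1: geometric 3.6056 vs commanded 3.6055 ⇒ taut
i=2: geometric 10.0499 vs commanded 10.3100 ⇒ slack
i=3: geometric 4.1231 vs commanded 4.1231 ⇒ taut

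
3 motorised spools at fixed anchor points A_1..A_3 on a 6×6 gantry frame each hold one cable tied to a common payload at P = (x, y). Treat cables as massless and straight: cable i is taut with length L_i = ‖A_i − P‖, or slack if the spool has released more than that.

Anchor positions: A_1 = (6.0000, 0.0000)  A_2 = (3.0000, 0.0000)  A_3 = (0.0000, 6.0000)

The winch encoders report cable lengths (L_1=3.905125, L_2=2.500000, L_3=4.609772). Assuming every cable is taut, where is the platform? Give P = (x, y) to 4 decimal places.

(3.0000, 2.5000)

each cable: (A_i−P)·(A_i−P) = L_i²; let k_i = ‖A_i‖²−L_i²
k_1 = 36.0000+0.0000−15.2500 = 20.7500
row 1: 6.0000x + 0.0000y = 18.0000  (k_2=2.7500)
row 2: 12.0000x − 12.0000y = 6.0000  (k_3=14.7500)
Cramer on rows 1–2 → x = 3.0000, y = 2.5000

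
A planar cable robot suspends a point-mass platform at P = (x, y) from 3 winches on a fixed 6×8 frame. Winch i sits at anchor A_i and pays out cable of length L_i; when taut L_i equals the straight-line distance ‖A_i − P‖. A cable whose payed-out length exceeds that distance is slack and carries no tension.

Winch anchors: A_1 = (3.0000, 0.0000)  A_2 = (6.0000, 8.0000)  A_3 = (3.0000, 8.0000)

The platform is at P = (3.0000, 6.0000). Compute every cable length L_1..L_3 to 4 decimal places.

(6.0000, 3.6056, 2.0000)

L_1: Δ = A_1−P = (0.0000, -6.0000) → ‖Δ‖ = √36.0000 = 6.0000
L_2: Δ = A_2−P = (3.0000, 2.0000) → ‖Δ‖ = √13.0000 = 3.6056
L_3: Δ = A_3−P = (0.0000, 2.0000) → ‖Δ‖ = √4.0000 = 2.0000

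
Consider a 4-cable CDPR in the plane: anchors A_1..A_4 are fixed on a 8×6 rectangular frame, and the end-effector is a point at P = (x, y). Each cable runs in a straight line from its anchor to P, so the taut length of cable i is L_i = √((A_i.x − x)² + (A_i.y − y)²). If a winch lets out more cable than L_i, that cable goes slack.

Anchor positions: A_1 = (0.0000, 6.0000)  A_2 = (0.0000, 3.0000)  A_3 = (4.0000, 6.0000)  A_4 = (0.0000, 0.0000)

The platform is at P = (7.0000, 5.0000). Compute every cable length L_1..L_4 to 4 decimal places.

(7.0711, 7.2801, 3.1623, 8.6023)

L_1: Δ = A_1−P = (-7.0000, 1.0000) → ‖Δ‖ = √50.0000 = 7.0711
L_2: Δ = A_2−P = (-7.0000, -2.0000) → ‖Δ‖ = √53.0000 = 7.2801
L_3: Δ = A_3−P = (-3.0000, 1.0000) → ‖Δ‖ = √10.0000 = 3.1623
L_4: Δ = A_4−P = (-7.0000, -5.0000) → ‖Δ‖ = √74.0000 = 8.6023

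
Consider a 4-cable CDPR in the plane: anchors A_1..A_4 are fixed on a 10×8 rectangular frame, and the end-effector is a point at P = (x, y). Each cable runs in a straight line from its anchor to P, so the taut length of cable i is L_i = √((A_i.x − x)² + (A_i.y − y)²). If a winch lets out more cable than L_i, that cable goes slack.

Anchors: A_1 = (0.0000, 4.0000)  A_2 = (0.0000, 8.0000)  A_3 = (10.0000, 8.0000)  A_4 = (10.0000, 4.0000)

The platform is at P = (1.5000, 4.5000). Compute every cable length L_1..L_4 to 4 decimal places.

(1.5811, 3.8079, 9.1924, 8.5147)

L_1: Δ = A_1−P = (-1.5000, -0.5000) → ‖Δ‖ = √2.5000 = 1.5811
L_2: Δ = A_2−P = (-1.5000, 3.5000) → ‖Δ‖ = √14.5000 = 3.8079
L_3: Δ = A_3−P = (8.5000, 3.5000) → ‖Δ‖ = √84.5000 = 9.1924
L_4: Δ = A_4−P = (8.5000, -0.5000) → ‖Δ‖ = √72.5000 = 8.5147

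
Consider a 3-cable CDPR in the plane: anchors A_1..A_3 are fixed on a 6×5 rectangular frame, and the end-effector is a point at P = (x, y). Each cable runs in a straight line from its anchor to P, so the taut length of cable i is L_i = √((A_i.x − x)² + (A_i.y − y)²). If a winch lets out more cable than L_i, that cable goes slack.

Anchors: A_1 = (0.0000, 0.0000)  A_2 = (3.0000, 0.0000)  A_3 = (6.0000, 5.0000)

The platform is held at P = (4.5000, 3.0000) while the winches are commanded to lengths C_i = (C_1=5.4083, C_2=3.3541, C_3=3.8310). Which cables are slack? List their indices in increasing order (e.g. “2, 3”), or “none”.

3

cable 1: L_1 = ‖A_1−P‖ = 5.4083;  C_1 = 5.4083 → taut
cable 2: L_2 = ‖A_2−P‖ = 3.3541;  C_2 = 3.3541 → taut
cable 3: L_3 = ‖A_3−P‖ = 2.5000;  C_3 = 3.8310 → slack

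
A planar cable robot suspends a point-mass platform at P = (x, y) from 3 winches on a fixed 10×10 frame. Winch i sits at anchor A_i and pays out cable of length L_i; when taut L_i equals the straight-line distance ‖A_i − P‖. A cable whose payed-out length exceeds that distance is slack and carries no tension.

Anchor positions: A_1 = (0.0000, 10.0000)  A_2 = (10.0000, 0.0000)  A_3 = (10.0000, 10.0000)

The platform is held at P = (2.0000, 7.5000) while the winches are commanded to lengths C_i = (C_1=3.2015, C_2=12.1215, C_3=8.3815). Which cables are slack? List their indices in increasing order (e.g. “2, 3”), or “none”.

i=1: geometric 3.2016 vs commanded 3.2015 ⇒ taut
i=2: geometric 10.9659 vs commanded 12.1215 ⇒ slack
i=3: geometric 8.3815 vs commanded 8.3815 ⇒ taut

2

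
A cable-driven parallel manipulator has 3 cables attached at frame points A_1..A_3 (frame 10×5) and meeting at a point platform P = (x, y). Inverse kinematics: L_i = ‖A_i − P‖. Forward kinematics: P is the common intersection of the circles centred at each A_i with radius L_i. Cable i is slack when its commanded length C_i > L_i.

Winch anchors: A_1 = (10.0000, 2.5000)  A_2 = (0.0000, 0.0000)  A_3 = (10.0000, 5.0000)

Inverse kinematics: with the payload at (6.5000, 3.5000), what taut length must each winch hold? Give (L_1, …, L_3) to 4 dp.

L_1: Δ = A_1−P = (3.5000, -1.0000) → ‖Δ‖ = √13.2500 = 3.6401
L_2: Δ = A_2−P = (-6.5000, -3.5000) → ‖Δ‖ = √54.5000 = 7.3824
L_3: Δ = A_3−P = (3.5000, 1.5000) → ‖Δ‖ = √14.5000 = 3.8079

(3.6401, 7.3824, 3.8079)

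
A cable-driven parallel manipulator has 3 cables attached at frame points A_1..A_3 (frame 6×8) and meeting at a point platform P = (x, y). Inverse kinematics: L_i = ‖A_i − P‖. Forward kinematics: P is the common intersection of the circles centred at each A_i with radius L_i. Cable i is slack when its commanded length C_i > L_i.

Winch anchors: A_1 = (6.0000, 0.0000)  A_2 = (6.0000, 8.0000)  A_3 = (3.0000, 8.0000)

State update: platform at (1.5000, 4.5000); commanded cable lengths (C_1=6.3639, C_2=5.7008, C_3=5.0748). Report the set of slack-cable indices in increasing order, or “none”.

3

i=1: geometric 6.3640 vs commanded 6.3639 ⇒ taut
i=2: geometric 5.7009 vs commanded 5.7008 ⇒ taut
i=3: geometric 3.8079 vs commanded 5.0748 ⇒ slack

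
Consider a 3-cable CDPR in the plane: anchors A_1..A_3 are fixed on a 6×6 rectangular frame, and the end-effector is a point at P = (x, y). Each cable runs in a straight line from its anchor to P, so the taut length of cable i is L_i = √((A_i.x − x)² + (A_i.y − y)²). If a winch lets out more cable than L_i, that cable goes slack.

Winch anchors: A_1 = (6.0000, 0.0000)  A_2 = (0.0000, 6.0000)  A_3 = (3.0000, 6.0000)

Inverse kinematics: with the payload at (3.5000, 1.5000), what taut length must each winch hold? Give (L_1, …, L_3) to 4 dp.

(2.9155, 5.7009, 4.5277)

L_1: Δ = A_1−P = (2.5000, -1.5000) → ‖Δ‖ = √8.5000 = 2.9155
L_2: Δ = A_2−P = (-3.5000, 4.5000) → ‖Δ‖ = √32.5000 = 5.7009
L_3: Δ = A_3−P = (-0.5000, 4.5000) → ‖Δ‖ = √20.5000 = 4.5277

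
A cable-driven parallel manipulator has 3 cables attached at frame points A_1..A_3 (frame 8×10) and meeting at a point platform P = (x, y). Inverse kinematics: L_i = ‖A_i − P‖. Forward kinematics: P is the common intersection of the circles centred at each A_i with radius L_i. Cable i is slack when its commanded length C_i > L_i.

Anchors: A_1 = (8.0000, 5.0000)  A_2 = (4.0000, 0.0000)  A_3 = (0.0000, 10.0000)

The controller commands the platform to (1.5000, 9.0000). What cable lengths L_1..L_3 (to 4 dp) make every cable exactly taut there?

cable 1: Δx=6.5000, Δy=-4.0000; L_1 = √(Δx²+Δy²) = 7.6322
cable 2: Δx=2.5000, Δy=-9.0000; L_2 = √(Δx²+Δy²) = 9.3408
cable 3: Δx=-1.5000, Δy=1.0000; L_3 = √(Δx²+Δy²) = 1.8028

(7.6322, 9.3408, 1.8028)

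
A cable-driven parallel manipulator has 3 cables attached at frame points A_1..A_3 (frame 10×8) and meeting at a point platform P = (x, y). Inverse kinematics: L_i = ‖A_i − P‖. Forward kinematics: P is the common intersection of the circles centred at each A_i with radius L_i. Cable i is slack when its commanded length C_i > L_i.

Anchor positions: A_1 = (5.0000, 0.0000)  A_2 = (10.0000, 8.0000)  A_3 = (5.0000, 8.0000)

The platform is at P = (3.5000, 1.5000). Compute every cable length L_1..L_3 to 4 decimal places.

(2.1213, 9.1924, 6.6708)

cable 1: Δx=1.5000, Δy=-1.5000; L_1 = √(Δx²+Δy²) = 2.1213
cable 2: Δx=6.5000, Δy=6.5000; L_2 = √(Δx²+Δy²) = 9.1924
cable 3: Δx=1.5000, Δy=6.5000; L_3 = √(Δx²+Δy²) = 6.6708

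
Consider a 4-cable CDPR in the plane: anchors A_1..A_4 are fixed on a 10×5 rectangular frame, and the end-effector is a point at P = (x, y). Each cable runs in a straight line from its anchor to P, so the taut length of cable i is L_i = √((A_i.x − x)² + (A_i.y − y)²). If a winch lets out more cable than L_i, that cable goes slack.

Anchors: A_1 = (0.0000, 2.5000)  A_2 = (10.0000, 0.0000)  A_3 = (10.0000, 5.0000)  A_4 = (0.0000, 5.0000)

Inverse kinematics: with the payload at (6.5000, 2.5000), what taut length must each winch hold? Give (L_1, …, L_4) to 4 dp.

(6.5000, 4.3012, 4.3012, 6.9642)

L_1 = √((0.0000−6.5000)² + (2.5000−2.5000)²) = 6.5000
L_2 = √((10.0000−6.5000)² + (0.0000−2.5000)²) = 4.3012
L_3 = √((10.0000−6.5000)² + (5.0000−2.5000)²) = 4.3012
L_4 = √((0.0000−6.5000)² + (5.0000−2.5000)²) = 6.9642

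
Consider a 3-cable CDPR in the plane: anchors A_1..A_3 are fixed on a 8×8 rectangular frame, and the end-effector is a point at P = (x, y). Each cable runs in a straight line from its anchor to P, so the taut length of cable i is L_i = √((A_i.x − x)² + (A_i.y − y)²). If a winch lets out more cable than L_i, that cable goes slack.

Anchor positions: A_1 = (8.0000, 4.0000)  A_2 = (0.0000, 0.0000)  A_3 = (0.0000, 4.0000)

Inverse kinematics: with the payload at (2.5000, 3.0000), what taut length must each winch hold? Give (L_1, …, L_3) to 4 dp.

cable 1: Δx=5.5000, Δy=1.0000; L_1 = √(Δx²+Δy²) = 5.5902
cable 2: Δx=-2.5000, Δy=-3.0000; L_2 = √(Δx²+Δy²) = 3.9051
cable 3: Δx=-2.5000, Δy=1.0000; L_3 = √(Δx²+Δy²) = 2.6926

(5.5902, 3.9051, 2.6926)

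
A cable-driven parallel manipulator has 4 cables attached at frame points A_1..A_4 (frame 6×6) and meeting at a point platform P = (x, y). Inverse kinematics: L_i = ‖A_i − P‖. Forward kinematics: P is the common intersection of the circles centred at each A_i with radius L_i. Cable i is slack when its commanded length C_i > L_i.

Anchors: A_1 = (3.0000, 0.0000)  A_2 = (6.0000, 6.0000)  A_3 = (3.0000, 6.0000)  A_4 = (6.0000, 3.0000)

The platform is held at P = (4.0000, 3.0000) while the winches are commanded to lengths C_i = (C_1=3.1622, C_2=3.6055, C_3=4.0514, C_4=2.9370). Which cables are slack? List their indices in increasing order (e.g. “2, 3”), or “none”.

cable 1: L_1 = ‖A_1−P‖ = 3.1623;  C_1 = 3.1622 → taut
cable 2: L_2 = ‖A_2−P‖ = 3.6056;  C_2 = 3.6055 → taut
cable 3: L_3 = ‖A_3−P‖ = 3.1623;  C_3 = 4.0514 → slack
cable 4: L_4 = ‖A_4−P‖ = 2.0000;  C_4 = 2.9370 → slack

3, 4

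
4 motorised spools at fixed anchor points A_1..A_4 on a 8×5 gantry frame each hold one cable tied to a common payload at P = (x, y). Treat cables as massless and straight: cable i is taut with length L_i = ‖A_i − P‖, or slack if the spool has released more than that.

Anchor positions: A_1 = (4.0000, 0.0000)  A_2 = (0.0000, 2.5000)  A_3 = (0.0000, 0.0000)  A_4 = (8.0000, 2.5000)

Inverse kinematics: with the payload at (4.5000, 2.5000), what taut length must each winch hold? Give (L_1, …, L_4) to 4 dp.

(2.5495, 4.5000, 5.1478, 3.5000)

L_1: Δ = A_1−P = (-0.5000, -2.5000) → ‖Δ‖ = √6.5000 = 2.5495
L_2: Δ = A_2−P = (-4.5000, 0.0000) → ‖Δ‖ = √20.2500 = 4.5000
L_3: Δ = A_3−P = (-4.5000, -2.5000) → ‖Δ‖ = √26.5000 = 5.1478
L_4: Δ = A_4−P = (3.5000, 0.0000) → ‖Δ‖ = √12.2500 = 3.5000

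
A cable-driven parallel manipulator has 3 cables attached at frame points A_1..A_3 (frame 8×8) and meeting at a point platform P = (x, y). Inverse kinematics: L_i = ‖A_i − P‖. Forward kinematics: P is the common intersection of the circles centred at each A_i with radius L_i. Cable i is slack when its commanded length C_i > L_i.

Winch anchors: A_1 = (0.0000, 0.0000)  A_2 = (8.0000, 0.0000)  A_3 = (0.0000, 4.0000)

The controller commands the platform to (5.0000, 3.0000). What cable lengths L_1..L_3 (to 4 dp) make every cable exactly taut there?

cable 1: Δx=-5.0000, Δy=-3.0000; L_1 = √(Δx²+Δy²) = 5.8310
cable 2: Δx=3.0000, Δy=-3.0000; L_2 = √(Δx²+Δy²) = 4.2426
cable 3: Δx=-5.0000, Δy=1.0000; L_3 = √(Δx²+Δy²) = 5.0990

(5.8310, 4.2426, 5.0990)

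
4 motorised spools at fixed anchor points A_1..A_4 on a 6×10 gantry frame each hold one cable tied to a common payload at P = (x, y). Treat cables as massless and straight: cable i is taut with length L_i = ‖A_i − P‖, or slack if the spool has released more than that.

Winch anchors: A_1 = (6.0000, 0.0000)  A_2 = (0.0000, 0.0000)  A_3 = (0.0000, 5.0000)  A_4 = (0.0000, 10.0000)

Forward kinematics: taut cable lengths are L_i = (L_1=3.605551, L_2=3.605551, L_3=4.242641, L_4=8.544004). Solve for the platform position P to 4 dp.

expand ‖A_i−P‖²=L_i² and subtract eq 1 (q_i ≔ ‖A_i‖²−L_i²)
q_1 = 36.0000+0.0000−13.0000 = 23.0000
eq1−eq2 → [12.0000  0.0000]·P = 36.0000
eq1−eq3 → [12.0000  -10.0000]·P = 16.0000
eq1−eq4 → [12.0000  -20.0000]·P = -4.0000
2×2 solve → P = (3.0000, 2.0000)
check cable 4: ‖A_4−P‖² = 73.0000 ≈ L_4² = 73.0000 ✓

(3.0000, 2.0000)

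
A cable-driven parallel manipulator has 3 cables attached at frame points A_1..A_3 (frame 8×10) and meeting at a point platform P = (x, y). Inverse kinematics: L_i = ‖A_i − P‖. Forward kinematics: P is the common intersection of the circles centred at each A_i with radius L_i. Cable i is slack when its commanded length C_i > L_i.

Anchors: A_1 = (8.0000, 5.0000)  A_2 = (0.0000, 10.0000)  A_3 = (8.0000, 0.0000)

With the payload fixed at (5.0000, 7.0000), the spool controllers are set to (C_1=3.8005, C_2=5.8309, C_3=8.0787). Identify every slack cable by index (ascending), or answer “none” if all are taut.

cable 1: √((3.0000)²+(-2.0000)²)=3.6056, C_1=3.8005: slack
cable 2: √((-5.0000)²+(3.0000)²)=5.8310, C_2=5.8309: taut
cable 3: √((3.0000)²+(-7.0000)²)=7.6158, C_3=8.0787: slack

1, 3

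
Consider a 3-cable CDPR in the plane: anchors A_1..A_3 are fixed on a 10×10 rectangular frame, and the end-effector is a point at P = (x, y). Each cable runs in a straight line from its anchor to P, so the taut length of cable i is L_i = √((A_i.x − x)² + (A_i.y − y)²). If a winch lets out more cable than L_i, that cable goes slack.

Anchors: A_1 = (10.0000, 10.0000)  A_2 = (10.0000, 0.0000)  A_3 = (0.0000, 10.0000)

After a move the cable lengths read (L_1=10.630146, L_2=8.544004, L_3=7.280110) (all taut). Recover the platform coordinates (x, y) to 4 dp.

each cable: (A_i−P)·(A_i−P) = L_i²; let k_i = ‖A_i‖²−L_i²
k_1 = 100.0000+100.0000−113.0000 = 87.0000
row 1: 0.0000x + 20.0000y = 60.0000  (k_2=27.0000)
row 2: 20.0000x + 0.0000y = 40.0000  (k_3=47.0000)
Cramer on rows 1–2 → x = 2.0000, y = 3.0000

(2.0000, 3.0000)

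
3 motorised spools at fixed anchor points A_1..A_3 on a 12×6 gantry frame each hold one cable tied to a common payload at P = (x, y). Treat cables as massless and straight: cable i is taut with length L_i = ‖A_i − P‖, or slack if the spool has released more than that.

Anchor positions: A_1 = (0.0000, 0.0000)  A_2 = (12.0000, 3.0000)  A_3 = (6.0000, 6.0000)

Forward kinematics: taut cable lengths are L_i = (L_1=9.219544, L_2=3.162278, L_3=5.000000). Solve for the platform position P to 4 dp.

circle eqns → linear via eq_j − eq_1; set k_j = A_j·A_j − L_j²
k_1 = 0.0000+0.0000−85.0000 = -85.0000
-24.0000·x − 6.0000·y = k_1−k_2 = -228.0000
-12.0000·x − 12.0000·y = k_1−k_3 = -132.0000
solve first two rows → x=9.0000, y=2.0000

(9.0000, 2.0000)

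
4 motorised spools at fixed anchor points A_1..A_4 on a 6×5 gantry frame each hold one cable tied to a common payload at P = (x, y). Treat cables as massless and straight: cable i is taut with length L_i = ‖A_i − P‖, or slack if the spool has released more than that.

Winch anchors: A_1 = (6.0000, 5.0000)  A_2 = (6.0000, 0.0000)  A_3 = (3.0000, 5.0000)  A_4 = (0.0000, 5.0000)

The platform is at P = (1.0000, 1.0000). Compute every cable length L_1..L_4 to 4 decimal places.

L_1: Δ = A_1−P = (5.0000, 4.0000) → ‖Δ‖ = √41.0000 = 6.4031
L_2: Δ = A_2−P = (5.0000, -1.0000) → ‖Δ‖ = √26.0000 = 5.0990
L_3: Δ = A_3−P = (2.0000, 4.0000) → ‖Δ‖ = √20.0000 = 4.4721
L_4: Δ = A_4−P = (-1.0000, 4.0000) → ‖Δ‖ = √17.0000 = 4.1231

(6.4031, 5.0990, 4.4721, 4.1231)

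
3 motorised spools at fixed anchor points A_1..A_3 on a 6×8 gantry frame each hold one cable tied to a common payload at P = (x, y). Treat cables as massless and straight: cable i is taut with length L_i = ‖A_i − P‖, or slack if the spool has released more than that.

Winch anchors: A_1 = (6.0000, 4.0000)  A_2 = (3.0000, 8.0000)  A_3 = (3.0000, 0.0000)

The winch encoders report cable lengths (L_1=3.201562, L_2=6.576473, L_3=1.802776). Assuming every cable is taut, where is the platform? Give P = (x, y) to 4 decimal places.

(4.0000, 1.5000)

expand ‖A_i−P‖²=L_i² and subtract eq 1 (c_i ≔ ‖A_i‖²−L_i²)
c_1 = 36.0000+16.0000−10.2500 = 41.7500
eq1−eq2 → [6.0000  -8.0000]·P = 12.0000
eq1−eq3 → [6.0000  8.0000]·P = 36.0000
2×2 solve → P = (4.0000, 1.5000)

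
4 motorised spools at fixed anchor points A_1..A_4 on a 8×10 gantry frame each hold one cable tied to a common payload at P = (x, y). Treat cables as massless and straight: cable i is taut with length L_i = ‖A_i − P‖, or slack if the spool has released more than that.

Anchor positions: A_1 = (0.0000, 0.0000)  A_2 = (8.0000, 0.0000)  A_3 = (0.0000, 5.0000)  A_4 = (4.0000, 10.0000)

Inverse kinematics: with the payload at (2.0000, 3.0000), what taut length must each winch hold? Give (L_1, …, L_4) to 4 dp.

L_1 = √((0.0000−2.0000)² + (0.0000−3.0000)²) = 3.6056
L_2 = √((8.0000−2.0000)² + (0.0000−3.0000)²) = 6.7082
L_3 = √((0.0000−2.0000)² + (5.0000−3.0000)²) = 2.8284
L_4 = √((4.0000−2.0000)² + (10.0000−3.0000)²) = 7.2801

(3.6056, 6.7082, 2.8284, 7.2801)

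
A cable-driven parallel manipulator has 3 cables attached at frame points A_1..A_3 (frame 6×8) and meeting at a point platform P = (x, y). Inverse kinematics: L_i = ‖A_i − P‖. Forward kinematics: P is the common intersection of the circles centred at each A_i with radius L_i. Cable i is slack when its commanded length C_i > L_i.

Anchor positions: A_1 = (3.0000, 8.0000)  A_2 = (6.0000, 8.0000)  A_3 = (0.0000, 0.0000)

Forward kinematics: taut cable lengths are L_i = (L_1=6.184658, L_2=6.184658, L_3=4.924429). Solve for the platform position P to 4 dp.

circle eqns → linear via eq_j − eq_1; set c_j = A_j·A_j − L_j²
c_1 = 9.0000+64.0000−38.2500 = 34.7500
-6.0000·x + 0.0000·y = c_1−c_2 = -27.0000
6.0000·x + 16.0000·y = c_1−c_3 = 59.0000
solve first two rows → x=4.5000, y=2.0000

(4.5000, 2.0000)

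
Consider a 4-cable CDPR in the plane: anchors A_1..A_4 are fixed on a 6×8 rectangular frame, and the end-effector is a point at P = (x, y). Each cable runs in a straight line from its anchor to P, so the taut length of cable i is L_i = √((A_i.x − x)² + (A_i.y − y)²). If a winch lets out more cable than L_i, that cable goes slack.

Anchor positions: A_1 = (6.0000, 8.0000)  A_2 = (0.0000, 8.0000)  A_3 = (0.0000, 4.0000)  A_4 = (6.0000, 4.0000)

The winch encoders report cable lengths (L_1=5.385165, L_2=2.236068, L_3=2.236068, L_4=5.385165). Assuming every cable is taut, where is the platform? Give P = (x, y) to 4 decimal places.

each cable: (A_i−P)·(A_i−P) = L_i²; let q_i = ‖A_i‖²−L_i²
q_1 = 36.0000+64.0000−29.0000 = 71.0000
row 1: 12.0000x + 0.0000y = 12.0000  (q_2=59.0000)
row 2: 12.0000x + 8.0000y = 60.0000  (q_3=11.0000)
row 3: 0.0000x + 8.0000y = 48.0000  (q_4=23.0000)
Cramer on rows 1–2 → x = 1.0000, y = 6.0000
check cable 4: ‖A_4−P‖² = 29.0000 ≈ L_4² = 29.0000 ✓

(1.0000, 6.0000)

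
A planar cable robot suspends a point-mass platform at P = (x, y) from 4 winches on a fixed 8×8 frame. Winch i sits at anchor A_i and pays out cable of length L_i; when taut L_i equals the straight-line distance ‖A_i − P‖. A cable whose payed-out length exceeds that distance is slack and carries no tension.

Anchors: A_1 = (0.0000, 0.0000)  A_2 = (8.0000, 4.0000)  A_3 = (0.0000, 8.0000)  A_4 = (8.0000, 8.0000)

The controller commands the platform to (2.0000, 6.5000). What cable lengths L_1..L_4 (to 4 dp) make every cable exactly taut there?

(6.8007, 6.5000, 2.5000, 6.1847)

cable 1: Δx=-2.0000, Δy=-6.5000; L_1 = √(Δx²+Δy²) = 6.8007
cable 2: Δx=6.0000, Δy=-2.5000; L_2 = √(Δx²+Δy²) = 6.5000
cable 3: Δx=-2.0000, Δy=1.5000; L_3 = √(Δx²+Δy²) = 2.5000
cable 4: Δx=6.0000, Δy=1.5000; L_4 = √(Δx²+Δy²) = 6.1847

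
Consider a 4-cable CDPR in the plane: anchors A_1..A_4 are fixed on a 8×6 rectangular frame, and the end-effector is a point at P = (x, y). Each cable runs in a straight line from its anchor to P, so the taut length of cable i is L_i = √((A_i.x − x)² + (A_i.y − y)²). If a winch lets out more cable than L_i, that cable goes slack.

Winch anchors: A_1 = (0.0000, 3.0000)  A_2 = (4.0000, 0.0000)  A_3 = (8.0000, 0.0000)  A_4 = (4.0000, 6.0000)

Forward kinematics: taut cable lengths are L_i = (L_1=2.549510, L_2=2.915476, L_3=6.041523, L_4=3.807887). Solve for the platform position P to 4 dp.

expand ‖A_i−P‖²=L_i² and subtract eq 1 (c_i ≔ ‖A_i‖²−L_i²)
c_1 = 0.0000+9.0000−6.5000 = 2.5000
eq1−eq2 → [-8.0000  6.0000]·P = -5.0000
eq1−eq3 → [-16.0000  6.0000]·P = -25.0000
eq1−eq4 → [-8.0000  -6.0000]·P = -35.0000
2×2 solve → P = (2.5000, 2.5000)
check cable 4: ‖A_4−P‖² = 14.5000 ≈ L_4² = 14.5000 ✓

(2.5000, 2.5000)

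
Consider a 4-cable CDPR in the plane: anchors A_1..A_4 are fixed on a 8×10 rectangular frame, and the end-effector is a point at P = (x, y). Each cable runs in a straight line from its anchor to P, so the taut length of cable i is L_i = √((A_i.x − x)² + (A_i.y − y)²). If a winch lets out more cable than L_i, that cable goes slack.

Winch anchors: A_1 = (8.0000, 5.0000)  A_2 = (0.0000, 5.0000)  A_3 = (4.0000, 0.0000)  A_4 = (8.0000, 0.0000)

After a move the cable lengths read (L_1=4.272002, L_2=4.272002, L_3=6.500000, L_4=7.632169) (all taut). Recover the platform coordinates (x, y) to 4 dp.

expand ‖A_i−P‖²=L_i² and subtract eq 1 (c_i ≔ ‖A_i‖²−L_i²)
c_1 = 64.0000+25.0000−18.2500 = 70.7500
eq1−eq2 → [16.0000  0.0000]·P = 64.0000
eq1−eq3 → [8.0000  10.0000]·P = 97.0000
eq1−eq4 → [0.0000  10.0000]·P = 65.0000
2×2 solve → P = (4.0000, 6.5000)
check cable 4: ‖A_4−P‖² = 58.2500 ≈ L_4² = 58.2500 ✓

(4.0000, 6.5000)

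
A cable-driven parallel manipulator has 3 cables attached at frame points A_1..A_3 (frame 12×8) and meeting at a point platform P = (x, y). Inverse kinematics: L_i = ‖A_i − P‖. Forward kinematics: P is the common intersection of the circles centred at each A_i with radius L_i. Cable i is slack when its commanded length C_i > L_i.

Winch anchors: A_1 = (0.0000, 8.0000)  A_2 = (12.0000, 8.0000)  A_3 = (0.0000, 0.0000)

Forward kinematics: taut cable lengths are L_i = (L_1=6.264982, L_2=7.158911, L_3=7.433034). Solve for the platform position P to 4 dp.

(5.5000, 5.0000)

circle eqns → linear via eq_j − eq_1; set c_j = A_j·A_j − L_j²
c_1 = 0.0000+64.0000−39.2500 = 24.7500
-24.0000·x + 0.0000·y = c_1−c_2 = -132.0000
0.0000·x + 16.0000·y = c_1−c_3 = 80.0000
solve first two rows → x=5.5000, y=5.0000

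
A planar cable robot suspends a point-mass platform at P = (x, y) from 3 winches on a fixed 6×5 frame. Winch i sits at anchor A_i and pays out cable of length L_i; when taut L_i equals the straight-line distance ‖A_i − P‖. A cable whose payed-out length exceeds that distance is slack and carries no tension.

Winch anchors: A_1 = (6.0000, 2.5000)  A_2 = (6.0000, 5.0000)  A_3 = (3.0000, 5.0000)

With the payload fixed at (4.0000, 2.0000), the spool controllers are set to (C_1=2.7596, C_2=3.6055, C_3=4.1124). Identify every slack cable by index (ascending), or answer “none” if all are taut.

1, 3

cable 1: √((2.0000)²+(0.5000)²)=2.0616, C_1=2.7596: slack
cable 2: √((2.0000)²+(3.0000)²)=3.6056, C_2=3.6055: taut
cable 3: √((-1.0000)²+(3.0000)²)=3.1623, C_3=4.1124: slack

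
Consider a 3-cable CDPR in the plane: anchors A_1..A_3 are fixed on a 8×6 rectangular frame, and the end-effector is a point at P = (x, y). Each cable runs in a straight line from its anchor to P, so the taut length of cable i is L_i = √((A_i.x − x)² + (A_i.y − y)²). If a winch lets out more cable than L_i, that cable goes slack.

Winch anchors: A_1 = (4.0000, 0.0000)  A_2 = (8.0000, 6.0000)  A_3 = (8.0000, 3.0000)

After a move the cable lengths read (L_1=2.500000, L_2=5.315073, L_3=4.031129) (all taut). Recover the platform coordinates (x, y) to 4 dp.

each cable: (A_i−P)·(A_i−P) = L_i²; let q_i = ‖A_i‖²−L_i²
q_1 = 16.0000+0.0000−6.2500 = 9.7500
row 1: -8.0000x − 12.0000y = -62.0000  (q_2=71.7500)
row 2: -8.0000x − 6.0000y = -47.0000  (q_3=56.7500)
Cramer on rows 1–2 → x = 4.0000, y = 2.5000

(4.0000, 2.5000)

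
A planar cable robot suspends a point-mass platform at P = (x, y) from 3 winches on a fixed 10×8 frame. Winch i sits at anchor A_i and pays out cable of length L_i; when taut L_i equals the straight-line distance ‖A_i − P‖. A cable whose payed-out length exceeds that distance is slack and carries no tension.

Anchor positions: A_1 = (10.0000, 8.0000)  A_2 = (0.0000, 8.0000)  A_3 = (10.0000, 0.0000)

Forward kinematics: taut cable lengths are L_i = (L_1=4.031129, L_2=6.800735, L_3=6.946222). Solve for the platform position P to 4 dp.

(6.5000, 6.0000)

expand ‖A_i−P‖²=L_i² and subtract eq 1 (c_i ≔ ‖A_i‖²−L_i²)
c_1 = 100.0000+64.0000−16.2500 = 147.7500
eq1−eq2 → [20.0000  0.0000]·P = 130.0000
eq1−eq3 → [0.0000  16.0000]·P = 96.0000
2×2 solve → P = (6.5000, 6.0000)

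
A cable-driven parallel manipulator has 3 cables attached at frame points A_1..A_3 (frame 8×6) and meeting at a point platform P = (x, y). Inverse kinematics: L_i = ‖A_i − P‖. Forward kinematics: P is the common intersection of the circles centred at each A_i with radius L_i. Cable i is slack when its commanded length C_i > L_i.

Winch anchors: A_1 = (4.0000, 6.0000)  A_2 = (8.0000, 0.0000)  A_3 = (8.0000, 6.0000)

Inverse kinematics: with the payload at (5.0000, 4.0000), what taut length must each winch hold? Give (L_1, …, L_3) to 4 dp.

(2.2361, 5.0000, 3.6056)

cable 1: Δx=-1.0000, Δy=2.0000; L_1 = √(Δx²+Δy²) = 2.2361
cable 2: Δx=3.0000, Δy=-4.0000; L_2 = √(Δx²+Δy²) = 5.0000
cable 3: Δx=3.0000, Δy=2.0000; L_3 = √(Δx²+Δy²) = 3.6056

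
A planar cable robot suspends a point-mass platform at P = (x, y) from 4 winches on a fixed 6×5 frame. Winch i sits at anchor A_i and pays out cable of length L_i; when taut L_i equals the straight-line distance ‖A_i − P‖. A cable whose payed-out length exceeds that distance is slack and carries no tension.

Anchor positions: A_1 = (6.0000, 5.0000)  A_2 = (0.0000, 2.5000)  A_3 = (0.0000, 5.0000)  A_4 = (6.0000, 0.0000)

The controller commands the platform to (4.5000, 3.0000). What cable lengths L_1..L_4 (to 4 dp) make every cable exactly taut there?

L_1: Δ = A_1−P = (1.5000, 2.0000) → ‖Δ‖ = √6.2500 = 2.5000
L_2: Δ = A_2−P = (-4.5000, -0.5000) → ‖Δ‖ = √20.5000 = 4.5277
L_3: Δ = A_3−P = (-4.5000, 2.0000) → ‖Δ‖ = √24.2500 = 4.9244
L_4: Δ = A_4−P = (1.5000, -3.0000) → ‖Δ‖ = √11.2500 = 3.3541

(2.5000, 4.5277, 4.9244, 3.3541)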